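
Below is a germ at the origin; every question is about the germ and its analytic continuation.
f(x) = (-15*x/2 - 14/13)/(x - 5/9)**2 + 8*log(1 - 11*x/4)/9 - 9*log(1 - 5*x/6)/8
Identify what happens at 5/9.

The point is a pole of order 2.

The denominator factor x - 5/9 vanishes at 5/9 and appears to the power 2; the numerator there equals -409/78, nonzero, and no other factor vanishes.
The branch terms are analytic at this point.
Hence a pole whose order is the multiplicity, 2.


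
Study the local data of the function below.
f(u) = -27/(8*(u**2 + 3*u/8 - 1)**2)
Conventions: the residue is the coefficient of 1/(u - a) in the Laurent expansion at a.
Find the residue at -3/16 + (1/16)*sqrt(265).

The residue is (3456/70225)*sqrt(265).

The factor u**2 + 3*u/8 - 1 splits as (u - a)(u - a') with a = -3/16 + (1/16)*sqrt(265), a' = -3/16 - (1/16)*sqrt(265). At the order-2 pole a set g(u) = (u - a)^2*f(u) = [-27/8] / (u - a')^2.
Order-2 pole: residue = g'(a); g'(-3/16 + (1/16)*sqrt(265)) = (3456/70225)*sqrt(265), so the residue is (3456/70225)*sqrt(265).


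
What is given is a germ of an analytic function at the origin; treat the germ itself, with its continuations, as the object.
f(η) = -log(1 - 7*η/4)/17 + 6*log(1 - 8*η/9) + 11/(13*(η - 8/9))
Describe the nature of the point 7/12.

Denominator factors: η - 8/9 = -11/36 at η = 7/12 — none vanishes.
Branch term log(1 - η/(4/7)): argument at 7/12 is -1/48, nonzero, so 7/12 is not its branch point (a point on a principal cut is still regular for the continued germ).
Branch term log(1 - η/(9/8)): argument at 7/12 is 13/27, nonzero, so 7/12 is not its branch point (a point on a principal cut is still regular for the continued germ).
So the germ continues analytically to 7/12.

The point is a regular point.


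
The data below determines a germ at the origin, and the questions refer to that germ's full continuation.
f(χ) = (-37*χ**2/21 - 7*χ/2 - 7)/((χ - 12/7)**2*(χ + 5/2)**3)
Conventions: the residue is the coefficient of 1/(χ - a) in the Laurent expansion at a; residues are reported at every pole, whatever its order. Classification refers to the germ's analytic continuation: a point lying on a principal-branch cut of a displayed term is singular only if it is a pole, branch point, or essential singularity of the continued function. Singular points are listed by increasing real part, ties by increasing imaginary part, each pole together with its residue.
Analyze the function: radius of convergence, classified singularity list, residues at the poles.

Radius of convergence at 0: 12/7.
At -5/2: a pole of order 3; residue -550340/12117361.
At 12/7: a pole of order 2; residue 550340/12117361.

Denominator factor (χ - 12/7)^2: pole of order 2 at 12/7, modulus 12/7.
Denominator factor (χ + 5/2)^3: pole of order 3 at -5/2, modulus 5/2.
The radius of convergence is the smallest modulus among the singular points: 12/7.
At the order-3 pole -5/2 set g(χ) = (χ - (-5/2))^3*f(χ) = (-37*χ**2/21 - 7*χ/2 - 7)/(χ - 12/7)**2.
Order-3 pole: residue = g''(a)/2; g''(-5/2) = -1100680/12117361, so the residue is -550340/12117361.
At the order-2 pole 12/7 set g(χ) = (χ - (12/7))^2*f(χ) = (-37*χ**2/21 - 7*χ/2 - 7)/(χ + 5/2)**3.
Order-2 pole: residue = g'(a); g'(12/7) = 550340/12117361, so the residue is 550340/12117361.
List the singular points by increasing real part (a conjugate pair: the negative imaginary part first).


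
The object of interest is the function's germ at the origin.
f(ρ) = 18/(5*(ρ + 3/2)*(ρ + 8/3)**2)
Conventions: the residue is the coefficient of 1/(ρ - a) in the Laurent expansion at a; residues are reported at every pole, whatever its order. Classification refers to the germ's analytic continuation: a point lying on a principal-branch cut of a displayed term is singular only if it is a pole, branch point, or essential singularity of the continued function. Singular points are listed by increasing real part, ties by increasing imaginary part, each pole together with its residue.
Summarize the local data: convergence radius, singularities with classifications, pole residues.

Denominator factor (ρ + 3/2): pole of order 1 at -3/2, modulus 3/2.
Denominator factor (ρ + 8/3)^2: pole of order 2 at -8/3, modulus 8/3.
The radius of convergence is the smallest modulus among the singular points: 3/2.
At the order-2 pole -8/3 set g(ρ) = (ρ - (-8/3))^2*f(ρ) = 18/(5*(ρ + 3/2)).
Order-2 pole: residue = g'(a); g'(-8/3) = -648/245, so the residue is -648/245.
At the order-1 pole -3/2 set g(ρ) = (ρ - (-3/2))*f(ρ) = 18/(5*(ρ + 8/3)**2).
Simple pole: residue = g(a) at a = -3/2, which is 648/245.
List the singular points by increasing real part (a conjugate pair: the negative imaginary part first).

Radius of convergence at 0: 3/2.
At -8/3: a pole of order 2; residue -648/245.
At -3/2: a pole of order 1; residue 648/245.


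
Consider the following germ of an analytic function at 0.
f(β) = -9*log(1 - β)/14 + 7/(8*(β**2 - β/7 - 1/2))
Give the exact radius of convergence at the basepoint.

The radius of convergence is -1/14 + (3/14)*sqrt(11).

Denominator factor (β**2 - β/7 - 1/2): discriminant 99/49, real irrational roots 1/14 + (3/14)*sqrt(11) and 1/14 - (3/14)*sqrt(11); poles of order 1, moduli 1/14 + (3/14)*sqrt(11) and -1/14 + (3/14)*sqrt(11).
Branch term (-9/14)*log(1 - β/(1)): its argument vanishes at β = 1, a logarithmic branch point, modulus 1.
The radius of convergence is the smallest modulus among the singular points: -1/14 + (3/14)*sqrt(11).


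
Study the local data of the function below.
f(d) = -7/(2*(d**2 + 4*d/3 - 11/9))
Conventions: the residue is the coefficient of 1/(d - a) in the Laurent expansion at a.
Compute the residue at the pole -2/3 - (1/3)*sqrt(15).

The residue is (7/20)*sqrt(15).

The factor d**2 + 4*d/3 - 11/9 splits as (d - a)(d - a') with a = -2/3 - (1/3)*sqrt(15), a' = -2/3 + (1/3)*sqrt(15). At the order-1 pole a set g(d) = (d - a)*f(d) = [-7/2] / (d - a').
Simple pole: residue = g(a) at a = -2/3 - (1/3)*sqrt(15), which is (7/20)*sqrt(15).


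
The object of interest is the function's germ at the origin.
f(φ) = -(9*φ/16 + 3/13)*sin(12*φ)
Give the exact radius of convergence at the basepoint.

The radius of convergence is infinite.

The factor -sin(12*φ) is entire and contributes no finite singular point.
The polynomial part has no poles.
No finite singular points: the Taylor series at 0 converges everywhere.


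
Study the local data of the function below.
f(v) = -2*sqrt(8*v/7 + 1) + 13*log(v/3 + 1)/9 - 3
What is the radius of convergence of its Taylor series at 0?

Branch term (13/9)*log(1 - v/(-3)): its argument vanishes at v = -3, a logarithmic branch point, modulus 3.
Branch term (-2)*sqrt(1 - v/(-7/8)): its argument vanishes at v = -7/8, a square-root branch point, modulus 7/8.
The radius of convergence is the smallest modulus among the singular points: 7/8.

The radius of convergence is 7/8.


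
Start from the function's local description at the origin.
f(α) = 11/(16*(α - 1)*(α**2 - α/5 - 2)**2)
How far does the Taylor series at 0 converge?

Denominator factor (α - 1): pole of order 1 at 1, modulus 1.
Denominator factor (α**2 - α/5 - 2)^2: discriminant 201/25, real irrational roots 1/10 + (1/10)*sqrt(201) and 1/10 - (1/10)*sqrt(201); poles of order 2, moduli 1/10 + (1/10)*sqrt(201) and -1/10 + (1/10)*sqrt(201).
The radius of convergence is the smallest modulus among the singular points: 1.

The radius of convergence is 1.


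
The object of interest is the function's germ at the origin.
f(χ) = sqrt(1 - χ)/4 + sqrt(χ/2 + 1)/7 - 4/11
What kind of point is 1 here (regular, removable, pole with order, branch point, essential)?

The term (1/4)*sqrt(1 - χ/(1)) has argument 1 - 1/(1) = 0 at 1: a square-root (algebraic, two-sheeted) branch point; the remaining terms are analytic or single-valued there.

The point is an algebraic (square-root) branch point.


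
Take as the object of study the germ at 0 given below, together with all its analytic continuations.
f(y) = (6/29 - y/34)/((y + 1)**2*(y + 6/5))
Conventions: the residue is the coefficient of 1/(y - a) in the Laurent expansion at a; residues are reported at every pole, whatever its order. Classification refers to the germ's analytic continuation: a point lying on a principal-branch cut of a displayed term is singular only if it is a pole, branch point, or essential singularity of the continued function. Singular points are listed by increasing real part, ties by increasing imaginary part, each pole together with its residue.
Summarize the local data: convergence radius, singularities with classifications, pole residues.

Radius of convergence at 0: 1.
At -6/5: a pole of order 1; residue 2985/493.
At -1: a pole of order 2; residue -2985/493.

Denominator factor (y + 6/5): pole of order 1 at -6/5, modulus 6/5.
Denominator factor (y + 1)^2: pole of order 2 at -1, modulus 1.
The radius of convergence is the smallest modulus among the singular points: 1.
At the order-1 pole -6/5 set g(y) = (y - (-6/5))*f(y) = (6/29 - y/34)/(y + 1)**2.
Simple pole: residue = g(a) at a = -6/5, which is 2985/493.
At the order-2 pole -1 set g(y) = (y - (-1))^2*f(y) = (6/29 - y/34)/(y + 6/5).
Order-2 pole: residue = g'(a); g'(-1) = -2985/493, so the residue is -2985/493.
List the singular points by increasing real part (a conjugate pair: the negative imaginary part first).


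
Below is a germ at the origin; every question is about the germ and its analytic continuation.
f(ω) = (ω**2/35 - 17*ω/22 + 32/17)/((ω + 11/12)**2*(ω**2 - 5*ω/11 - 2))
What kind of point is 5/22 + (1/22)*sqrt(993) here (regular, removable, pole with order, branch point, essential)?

The point is a pole of order 1.

The denominator factor ω**2 - 5*ω/11 - 2 vanishes at 5/22 + (1/22)*sqrt(993) and appears to the power 1; the numerator there equals 508811/287980 - (117/3388)*sqrt(993), nonzero, and no other factor vanishes.
Hence a pole whose order is the multiplicity, 1.


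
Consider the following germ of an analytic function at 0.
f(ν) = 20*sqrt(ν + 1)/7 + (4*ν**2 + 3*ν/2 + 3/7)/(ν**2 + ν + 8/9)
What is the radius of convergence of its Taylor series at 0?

Denominator factor (ν**2 + ν + 8/9): discriminant -23/9, complex-conjugate roots (-1/2) + ((1/6)*sqrt(23))*i and (-1/2) - ((1/6)*sqrt(23))*i; poles of order 1, moduli (2/3)*sqrt(2) and (2/3)*sqrt(2).
Branch term (20/7)*sqrt(1 - ν/(-1)): its argument vanishes at ν = -1, a square-root branch point, modulus 1.
The radius of convergence is the smallest modulus among the singular points: (2/3)*sqrt(2).

The radius of convergence is (2/3)*sqrt(2).


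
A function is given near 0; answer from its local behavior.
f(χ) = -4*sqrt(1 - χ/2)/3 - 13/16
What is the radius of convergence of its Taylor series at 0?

Branch term (-4/3)*sqrt(1 - χ/(2)): its argument vanishes at χ = 2, a square-root branch point, modulus 2.
The radius of convergence is the smallest modulus among the singular points: 2.

The radius of convergence is 2.


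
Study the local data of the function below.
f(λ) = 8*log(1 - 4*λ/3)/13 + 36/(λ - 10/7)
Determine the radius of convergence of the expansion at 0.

The radius of convergence is 3/4.

Denominator factor (λ - 10/7): pole of order 1 at 10/7, modulus 10/7.
Branch term (8/13)*log(1 - λ/(3/4)): its argument vanishes at λ = 3/4, a logarithmic branch point, modulus 3/4.
The radius of convergence is the smallest modulus among the singular points: 3/4.


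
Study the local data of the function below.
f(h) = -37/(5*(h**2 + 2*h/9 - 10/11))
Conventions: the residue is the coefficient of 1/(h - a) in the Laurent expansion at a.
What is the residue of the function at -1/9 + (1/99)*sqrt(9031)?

The factor h**2 + 2*h/9 - 10/11 splits as (h - a)(h - a') with a = -1/9 + (1/99)*sqrt(9031), a' = -1/9 - (1/99)*sqrt(9031). At the order-1 pole a set g(h) = (h - a)*f(h) = [-37/5] / (h - a').
Simple pole: residue = g(a) at a = -1/9 + (1/99)*sqrt(9031), which is -(333/8210)*sqrt(9031).

The residue is -(333/8210)*sqrt(9031).


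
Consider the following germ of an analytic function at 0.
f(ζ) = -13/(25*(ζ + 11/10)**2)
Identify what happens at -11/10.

The denominator factor ζ + 11/10 vanishes at -11/10 and appears to the power 2; the numerator there equals -13/25, nonzero, and no other factor vanishes.
Hence a pole whose order is the multiplicity, 2.

The point is a pole of order 2.


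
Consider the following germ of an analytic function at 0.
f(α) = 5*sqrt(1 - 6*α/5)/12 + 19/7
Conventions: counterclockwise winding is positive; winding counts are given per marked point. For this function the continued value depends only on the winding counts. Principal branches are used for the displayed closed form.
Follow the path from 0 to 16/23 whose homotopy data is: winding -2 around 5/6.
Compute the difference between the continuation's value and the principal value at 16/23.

Continued minus principal equals 0.

The rational part is single-valued and drops out of the difference; each branch term changes only by its own monodromy.
(5/12)*sqrt(1 - α/(5/6)): winding -2 is even, the square root returns to the same sheet, contribution 0.
Summing the contributions at α = 16/23 gives 0.


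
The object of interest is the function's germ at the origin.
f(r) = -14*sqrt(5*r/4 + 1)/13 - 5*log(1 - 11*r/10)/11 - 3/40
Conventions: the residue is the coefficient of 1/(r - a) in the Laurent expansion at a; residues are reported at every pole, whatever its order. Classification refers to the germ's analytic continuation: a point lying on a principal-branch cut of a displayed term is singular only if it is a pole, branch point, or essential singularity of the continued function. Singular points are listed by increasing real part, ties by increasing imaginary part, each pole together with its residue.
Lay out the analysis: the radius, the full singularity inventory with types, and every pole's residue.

Radius of convergence at 0: 4/5.
At -4/5: an algebraic (square-root) branch point.
At 10/11: a logarithmic branch point.

Branch term (-14/13)*sqrt(1 - r/(-4/5)): its argument vanishes at r = -4/5, a square-root branch point, modulus 4/5.
Branch term (-5/11)*log(1 - r/(10/11)): its argument vanishes at r = 10/11, a logarithmic branch point, modulus 10/11.
The radius of convergence is the smallest modulus among the singular points: 4/5.
List the singular points by increasing real part (a conjugate pair: the negative imaginary part first).


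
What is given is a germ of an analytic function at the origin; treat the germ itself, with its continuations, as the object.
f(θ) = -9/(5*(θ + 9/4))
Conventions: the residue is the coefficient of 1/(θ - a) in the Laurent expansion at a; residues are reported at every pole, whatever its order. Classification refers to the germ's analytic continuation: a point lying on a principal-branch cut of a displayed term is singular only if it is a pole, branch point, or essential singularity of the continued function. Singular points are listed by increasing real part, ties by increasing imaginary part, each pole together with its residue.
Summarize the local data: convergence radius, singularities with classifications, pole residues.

Radius of convergence at 0: 9/4.
At -9/4: a pole of order 1; residue -9/5.

Denominator factor (θ + 9/4): pole of order 1 at -9/4, modulus 9/4.
The radius of convergence is the smallest modulus among the singular points: 9/4.
At the order-1 pole -9/4 set g(θ) = (θ - (-9/4))*f(θ) = -9/5.
Simple pole: residue = g(a) at a = -9/4, which is -9/5.


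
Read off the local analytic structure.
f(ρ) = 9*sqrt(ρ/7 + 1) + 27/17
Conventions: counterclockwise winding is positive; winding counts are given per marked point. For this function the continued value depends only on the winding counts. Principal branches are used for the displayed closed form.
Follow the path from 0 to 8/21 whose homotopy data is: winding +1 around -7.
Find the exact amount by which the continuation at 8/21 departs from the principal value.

The rational part is single-valued and drops out of the difference; each branch term changes only by its own monodromy.
(9)*sqrt(1 - ρ/(-7)): winding +1 is odd, the square root flips sign, contributing -2*(9)*sqrt(1 - (8/21)/(-7)) = -2*(9)*sqrt(155/147) = -(6/7)*sqrt(465).
Summing the contributions at ρ = 8/21 gives -(6/7)*sqrt(465).

Continued minus principal equals -(6/7)*sqrt(465).


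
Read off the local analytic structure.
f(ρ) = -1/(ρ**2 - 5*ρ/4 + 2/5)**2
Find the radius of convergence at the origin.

Denominator factor (ρ**2 - 5*ρ/4 + 2/5)^2: discriminant -3/80, complex-conjugate roots (5/8) + ((1/40)*sqrt(15))*i and (5/8) - ((1/40)*sqrt(15))*i; poles of order 2, moduli (1/5)*sqrt(10) and (1/5)*sqrt(10).
The radius of convergence is the smallest modulus among the singular points: (1/5)*sqrt(10).

The radius of convergence is (1/5)*sqrt(10).


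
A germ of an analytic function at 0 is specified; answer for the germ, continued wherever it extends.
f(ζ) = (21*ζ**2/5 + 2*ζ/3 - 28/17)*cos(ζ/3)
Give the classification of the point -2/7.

The point is a regular point.

There is no denominator, hence no pole anywhere.
The factor cos(ζ/3) is entire.
So the germ continues analytically to -2/7.


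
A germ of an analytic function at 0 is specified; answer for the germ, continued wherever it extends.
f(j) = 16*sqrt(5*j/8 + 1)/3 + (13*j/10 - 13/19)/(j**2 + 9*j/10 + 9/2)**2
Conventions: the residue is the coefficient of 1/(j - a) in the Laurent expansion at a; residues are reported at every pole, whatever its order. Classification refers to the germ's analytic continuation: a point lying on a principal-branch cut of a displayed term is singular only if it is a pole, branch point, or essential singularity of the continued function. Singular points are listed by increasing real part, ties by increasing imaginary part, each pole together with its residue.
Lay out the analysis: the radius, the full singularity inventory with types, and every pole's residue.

Radius of convergence at 0: 8/5.
At -8/5: an algebraic (square-root) branch point.
At (-9/20) - ((3/20)*sqrt(191))*i: a pole of order 2; residue -((48230/18714753)*sqrt(191))*i.
At (-9/20) + ((3/20)*sqrt(191))*i: a pole of order 2; residue ((48230/18714753)*sqrt(191))*i.

Denominator factor (j**2 + 9*j/10 + 9/2)^2: discriminant -1719/100, complex-conjugate roots (-9/20) + ((3/20)*sqrt(191))*i and (-9/20) - ((3/20)*sqrt(191))*i; poles of order 2, moduli (3/2)*sqrt(2) and (3/2)*sqrt(2).
Branch term (16/3)*sqrt(1 - j/(-8/5)): its argument vanishes at j = -8/5, a square-root branch point, modulus 8/5.
The radius of convergence is the smallest modulus among the singular points: 8/5.
The branch term is analytic at (-9/20) - ((3/20)*sqrt(191))*i and contributes nothing to the residue; only the rational part matters.
The factor j**2 + 9*j/10 + 9/2 splits as (j - a)(j - a') with a = (-9/20) - ((3/20)*sqrt(191))*i, a' = (-9/20) + ((3/20)*sqrt(191))*i. At the order-2 pole a set g(j) = (j - a)^2*(rational part) = [13*j/10 - 13/19] / (j - a')^2.
Order-2 pole: residue = g'(a); g'((-9/20) - ((3/20)*sqrt(191))*i) = -((48230/18714753)*sqrt(191))*i, so the residue is -((48230/18714753)*sqrt(191))*i.
The branch term is analytic at (-9/20) + ((3/20)*sqrt(191))*i and contributes nothing to the residue; only the rational part matters.
The factor j**2 + 9*j/10 + 9/2 splits as (j - a)(j - a') with a = (-9/20) + ((3/20)*sqrt(191))*i, a' = (-9/20) - ((3/20)*sqrt(191))*i. At the order-2 pole a set g(j) = (j - a)^2*(rational part) = [13*j/10 - 13/19] / (j - a')^2.
Order-2 pole: residue = g'(a); g'((-9/20) + ((3/20)*sqrt(191))*i) = ((48230/18714753)*sqrt(191))*i, so the residue is ((48230/18714753)*sqrt(191))*i.
List the singular points by increasing real part (a conjugate pair: the negative imaginary part first).


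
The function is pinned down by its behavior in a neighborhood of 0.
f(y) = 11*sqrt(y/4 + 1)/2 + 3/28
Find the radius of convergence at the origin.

The radius of convergence is 4.

Branch term (11/2)*sqrt(1 - y/(-4)): its argument vanishes at y = -4, a square-root branch point, modulus 4.
The radius of convergence is the smallest modulus among the singular points: 4.


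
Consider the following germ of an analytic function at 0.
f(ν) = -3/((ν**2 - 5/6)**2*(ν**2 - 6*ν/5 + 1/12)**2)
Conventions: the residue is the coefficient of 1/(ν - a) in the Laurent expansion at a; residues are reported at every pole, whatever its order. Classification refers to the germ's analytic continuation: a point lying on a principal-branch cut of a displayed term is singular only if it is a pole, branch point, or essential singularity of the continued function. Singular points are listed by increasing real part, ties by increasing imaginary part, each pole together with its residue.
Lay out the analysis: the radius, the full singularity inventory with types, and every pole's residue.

Denominator factor (ν**2 - 5/6)^2: discriminant 10/3, real irrational roots (1/6)*sqrt(30) and -(1/6)*sqrt(30); poles of order 2, moduli (1/6)*sqrt(30) and (1/6)*sqrt(30).
Denominator factor (ν**2 - 6*ν/5 + 1/12)^2: discriminant 83/75, real irrational roots 3/5 + (1/30)*sqrt(249) and 3/5 - (1/30)*sqrt(249); poles of order 2, moduli 3/5 + (1/30)*sqrt(249) and 3/5 - (1/30)*sqrt(249).
The radius of convergence is the smallest modulus among the singular points: 3/5 - (1/30)*sqrt(249).
The factor ν**2 - 5/6 splits as (ν - a)(ν - a') with a = -(1/6)*sqrt(30), a' = (1/6)*sqrt(30). At the order-2 pole a set g(ν) = (ν - a)^2*f(ν) = [-3/(ν**2 - 6*ν/5 + 1/12)**2] / (ν - a')^2.
Order-2 pole: residue = g'(a); g'(-(1/6)*sqrt(30)) = -1452307968/17373979 + (1311303816/86869895)*sqrt(30), so the residue is -1452307968/17373979 + (1311303816/86869895)*sqrt(30).
The factor ν**2 - 6*ν/5 + 1/12 splits as (ν - a)(ν - a') with a = 3/5 - (1/30)*sqrt(249), a' = 3/5 + (1/30)*sqrt(249). At the order-2 pole a set g(ν) = (ν - a)^2*f(ν) = [-3/(ν**2 - 5/6)**2] / (ν - a')^2.
Order-2 pole: residue = g'(a); g'(3/5 - (1/30)*sqrt(249)) = 1452307968/17373979 - (701805469536/119689341331)*sqrt(249), so the residue is 1452307968/17373979 - (701805469536/119689341331)*sqrt(249).
The factor ν**2 - 5/6 splits as (ν - a)(ν - a') with a = (1/6)*sqrt(30), a' = -(1/6)*sqrt(30). At the order-2 pole a set g(ν) = (ν - a)^2*f(ν) = [-3/(ν**2 - 6*ν/5 + 1/12)**2] / (ν - a')^2.
Order-2 pole: residue = g'(a); g'((1/6)*sqrt(30)) = -1452307968/17373979 - (1311303816/86869895)*sqrt(30), so the residue is -1452307968/17373979 - (1311303816/86869895)*sqrt(30).
The factor ν**2 - 6*ν/5 + 1/12 splits as (ν - a)(ν - a') with a = 3/5 + (1/30)*sqrt(249), a' = 3/5 - (1/30)*sqrt(249). At the order-2 pole a set g(ν) = (ν - a)^2*f(ν) = [-3/(ν**2 - 5/6)**2] / (ν - a')^2.
Order-2 pole: residue = g'(a); g'(3/5 + (1/30)*sqrt(249)) = 1452307968/17373979 + (701805469536/119689341331)*sqrt(249), so the residue is 1452307968/17373979 + (701805469536/119689341331)*sqrt(249).
List the singular points by increasing real part (a conjugate pair: the negative imaginary part first).

Radius of convergence at 0: 3/5 - (1/30)*sqrt(249).
At -(1/6)*sqrt(30): a pole of order 2; residue -1452307968/17373979 + (1311303816/86869895)*sqrt(30).
At 3/5 - (1/30)*sqrt(249): a pole of order 2; residue 1452307968/17373979 - (701805469536/119689341331)*sqrt(249).
At (1/6)*sqrt(30): a pole of order 2; residue -1452307968/17373979 - (1311303816/86869895)*sqrt(30).
At 3/5 + (1/30)*sqrt(249): a pole of order 2; residue 1452307968/17373979 + (701805469536/119689341331)*sqrt(249).


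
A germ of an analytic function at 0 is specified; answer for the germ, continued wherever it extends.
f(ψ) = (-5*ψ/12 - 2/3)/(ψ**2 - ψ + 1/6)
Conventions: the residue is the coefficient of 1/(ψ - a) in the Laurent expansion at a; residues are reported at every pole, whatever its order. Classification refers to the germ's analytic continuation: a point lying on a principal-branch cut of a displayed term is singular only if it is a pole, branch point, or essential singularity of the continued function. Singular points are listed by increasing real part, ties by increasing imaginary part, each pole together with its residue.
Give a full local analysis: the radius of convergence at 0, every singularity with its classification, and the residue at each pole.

Radius of convergence at 0: 1/2 - (1/6)*sqrt(3).
At 1/2 - (1/6)*sqrt(3): a pole of order 1; residue -5/24 + (7/8)*sqrt(3).
At 1/2 + (1/6)*sqrt(3): a pole of order 1; residue -5/24 - (7/8)*sqrt(3).

Denominator factor (ψ**2 - ψ + 1/6): discriminant 1/3, real irrational roots 1/2 + (1/6)*sqrt(3) and 1/2 - (1/6)*sqrt(3); poles of order 1, moduli 1/2 + (1/6)*sqrt(3) and 1/2 - (1/6)*sqrt(3).
The radius of convergence is the smallest modulus among the singular points: 1/2 - (1/6)*sqrt(3).
The factor ψ**2 - ψ + 1/6 splits as (ψ - a)(ψ - a') with a = 1/2 - (1/6)*sqrt(3), a' = 1/2 + (1/6)*sqrt(3). At the order-1 pole a set g(ψ) = (ψ - a)*f(ψ) = [-5*ψ/12 - 2/3] / (ψ - a').
Simple pole: residue = g(a) at a = 1/2 - (1/6)*sqrt(3), which is -5/24 + (7/8)*sqrt(3).
The factor ψ**2 - ψ + 1/6 splits as (ψ - a)(ψ - a') with a = 1/2 + (1/6)*sqrt(3), a' = 1/2 - (1/6)*sqrt(3). At the order-1 pole a set g(ψ) = (ψ - a)*f(ψ) = [-5*ψ/12 - 2/3] / (ψ - a').
Simple pole: residue = g(a) at a = 1/2 + (1/6)*sqrt(3), which is -5/24 - (7/8)*sqrt(3).
List the singular points by increasing real part (a conjugate pair: the negative imaginary part first).


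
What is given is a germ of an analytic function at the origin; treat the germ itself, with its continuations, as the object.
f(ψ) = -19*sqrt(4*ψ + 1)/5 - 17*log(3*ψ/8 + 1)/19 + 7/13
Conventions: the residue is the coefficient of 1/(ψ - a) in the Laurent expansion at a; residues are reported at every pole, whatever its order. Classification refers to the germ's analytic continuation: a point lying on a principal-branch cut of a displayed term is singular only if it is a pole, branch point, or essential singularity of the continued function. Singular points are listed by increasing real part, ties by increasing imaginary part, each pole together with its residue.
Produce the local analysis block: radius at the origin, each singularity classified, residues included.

Radius of convergence at 0: 1/4.
At -8/3: a logarithmic branch point.
At -1/4: an algebraic (square-root) branch point.

Branch term (-17/19)*log(1 - ψ/(-8/3)): its argument vanishes at ψ = -8/3, a logarithmic branch point, modulus 8/3.
Branch term (-19/5)*sqrt(1 - ψ/(-1/4)): its argument vanishes at ψ = -1/4, a square-root branch point, modulus 1/4.
The radius of convergence is the smallest modulus among the singular points: 1/4.
List the singular points by increasing real part (a conjugate pair: the negative imaginary part first).


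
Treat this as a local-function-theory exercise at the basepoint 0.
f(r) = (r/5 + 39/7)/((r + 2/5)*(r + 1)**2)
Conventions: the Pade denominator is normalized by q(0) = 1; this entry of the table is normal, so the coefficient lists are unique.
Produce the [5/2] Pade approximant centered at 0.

The Pade approximant has numerator coefficients [195/14, -25593067544/2359515837, 59269944080/7078547511, -4670267800/786505279, 8491396000/2359515837, -10614245000/7078547511]; denominator coefficients [1, 7453431167/2022442146, 666175169/224715794].

Taylor coefficients needed (expand at 0): a_0 = 195/14, a_1 = -1741/28, a_2 = 10989/56, a_3 = -61017/112, a_4 = 320237/224, a_5 = -1637505/448, a_6 = 8272197/896, a_7 = -41554393/1792.
Write the denominator as Q(r) = 1 + q1*r + q2*r^2. Requiring Q*f - P = O(r^8) with deg P <= 5 kills the coefficients of r^6..r^7 in Q*f:
  r^6: a_6 + q1*a_5 + q2*a_4 = 0, i.e. 8272197/896 + (-1637505/448)*q1 + (320237/224)*q2 = 0.
  r^7: a_7 + q1*a_6 + q2*a_5 = 0, i.e. -41554393/1792 + (8272197/896)*q1 + (-1637505/448)*q2 = 0.
Solving this linear system: q1 = 7453431167/2022442146, q2 = 666175169/224715794.
The numerator is Q*f truncated at degree 5: P0 = a_0 = 195/14; P1 = a_1 + q1*a_0 = -25593067544/2359515837; P2 = a_2 + q1*a_1 + q2*a_0 = 59269944080/7078547511; P3 = a_3 + q1*a_2 + q2*a_1 = -4670267800/786505279; P4 = a_4 + q1*a_3 + q2*a_2 = 8491396000/2359515837; P5 = a_5 + q1*a_4 + q2*a_3 = -10614245000/7078547511.


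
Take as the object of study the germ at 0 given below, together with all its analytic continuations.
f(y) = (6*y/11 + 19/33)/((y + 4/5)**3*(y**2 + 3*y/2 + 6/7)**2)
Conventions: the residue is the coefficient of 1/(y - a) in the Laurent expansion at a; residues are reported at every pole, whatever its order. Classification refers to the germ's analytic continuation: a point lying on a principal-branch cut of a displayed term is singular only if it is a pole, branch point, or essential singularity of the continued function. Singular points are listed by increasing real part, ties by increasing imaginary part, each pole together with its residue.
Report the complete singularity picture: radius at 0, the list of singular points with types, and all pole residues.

Denominator factor (y + 4/5)^3: pole of order 3 at -4/5, modulus 4/5.
Denominator factor (y**2 + 3*y/2 + 6/7)^2: discriminant -33/28, complex-conjugate roots (-3/4) + ((1/28)*sqrt(231))*i and (-3/4) - ((1/28)*sqrt(231))*i; poles of order 2, moduli (1/7)*sqrt(42) and (1/7)*sqrt(42).
The radius of convergence is the smallest modulus among the singular points: 4/5.
At the order-3 pole -4/5 set g(y) = (y - (-4/5))^3*f(y) = (6*y/11 + 19/33)/(y**2 + 3*y/2 + 6/7)**2.
Order-3 pole: residue = g''(a)/2; g''(-4/5) = -5724884375/482566656, so the residue is -5724884375/965133312.
The factor y**2 + 3*y/2 + 6/7 splits as (y - a)(y - a') with a = (-3/4) - ((1/28)*sqrt(231))*i, a' = (-3/4) + ((1/28)*sqrt(231))*i. At the order-2 pole a set g(y) = (y - a)^2*f(y) = [(6*y/11 + 19/33)/(y + 4/5)**3] / (y - a')^2.
Order-2 pole: residue = g'(a); g'((-3/4) - ((1/28)*sqrt(231))*i) = (5724884375/1930266624) - ((127362006625/191096395776)*sqrt(231))*i, so the residue is (5724884375/1930266624) - ((127362006625/191096395776)*sqrt(231))*i.
The factor y**2 + 3*y/2 + 6/7 splits as (y - a)(y - a') with a = (-3/4) + ((1/28)*sqrt(231))*i, a' = (-3/4) - ((1/28)*sqrt(231))*i. At the order-2 pole a set g(y) = (y - a)^2*f(y) = [(6*y/11 + 19/33)/(y + 4/5)**3] / (y - a')^2.
Order-2 pole: residue = g'(a); g'((-3/4) + ((1/28)*sqrt(231))*i) = (5724884375/1930266624) + ((127362006625/191096395776)*sqrt(231))*i, so the residue is (5724884375/1930266624) + ((127362006625/191096395776)*sqrt(231))*i.
List the singular points by increasing real part (a conjugate pair: the negative imaginary part first).

Radius of convergence at 0: 4/5.
At -4/5: a pole of order 3; residue -5724884375/965133312.
At (-3/4) - ((1/28)*sqrt(231))*i: a pole of order 2; residue (5724884375/1930266624) - ((127362006625/191096395776)*sqrt(231))*i.
At (-3/4) + ((1/28)*sqrt(231))*i: a pole of order 2; residue (5724884375/1930266624) + ((127362006625/191096395776)*sqrt(231))*i.


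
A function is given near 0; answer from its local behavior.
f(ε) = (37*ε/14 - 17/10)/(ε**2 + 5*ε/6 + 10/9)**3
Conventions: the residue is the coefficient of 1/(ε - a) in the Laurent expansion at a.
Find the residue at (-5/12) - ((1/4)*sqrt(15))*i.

The factor ε**2 + 5*ε/6 + 10/9 splits as (ε - a)(ε - a') with a = (-5/12) - ((1/4)*sqrt(15))*i, a' = (-5/12) + ((1/4)*sqrt(15))*i. At the order-3 pole a set g(ε) = (ε - a)^3*f(ε) = [37*ε/14 - 17/10] / (ε - a')^3.
Order-3 pole: residue = g''(a)/2; g''((-5/12) - ((1/4)*sqrt(15))*i) = -((37648/118125)*sqrt(15))*i, so the residue is -((18824/118125)*sqrt(15))*i.

The residue is -((18824/118125)*sqrt(15))*i.


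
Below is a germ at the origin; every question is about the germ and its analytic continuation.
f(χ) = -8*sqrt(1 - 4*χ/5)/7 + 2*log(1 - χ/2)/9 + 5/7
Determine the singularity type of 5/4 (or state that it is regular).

The point is an algebraic (square-root) branch point.

The term (-8/7)*sqrt(1 - χ/(5/4)) has argument 1 - 5/4/(5/4) = 0 at 5/4: a square-root (algebraic, two-sheeted) branch point; the remaining terms are analytic or single-valued there.


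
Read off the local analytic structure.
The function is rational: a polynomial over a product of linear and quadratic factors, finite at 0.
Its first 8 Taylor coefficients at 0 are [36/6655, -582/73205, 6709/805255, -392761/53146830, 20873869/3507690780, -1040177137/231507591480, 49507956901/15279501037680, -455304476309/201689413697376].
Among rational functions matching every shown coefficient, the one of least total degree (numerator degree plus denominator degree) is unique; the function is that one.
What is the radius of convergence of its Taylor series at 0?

The radius of convergence is 11/6.

No rational of total degree below 4 reproduces all 8 coefficients; solving the [0/4] Pade equations on them gives f(μ) = -1/(5*(μ - 6)*(μ + 11/6)**3), whose expansion matches every shown term.
Denominator factor (μ + 11/6)^3: pole of order 3 at -11/6, modulus 11/6.
Denominator factor (μ - 6): pole of order 1 at 6, modulus 6.
The radius of convergence is the smallest modulus among the singular points: 11/6.


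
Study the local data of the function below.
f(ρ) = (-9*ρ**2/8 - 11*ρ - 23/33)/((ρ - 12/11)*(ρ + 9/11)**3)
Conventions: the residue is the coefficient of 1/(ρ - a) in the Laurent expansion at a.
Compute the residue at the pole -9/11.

The residue is 56045/27783.

At the order-3 pole -9/11 set g(ρ) = (ρ - (-9/11))^3*f(ρ) = (-9*ρ**2/8 - 11*ρ - 23/33)/(ρ - 12/11).
Order-3 pole: residue = g''(a)/2; g''(-9/11) = 112090/27783, so the residue is 56045/27783.


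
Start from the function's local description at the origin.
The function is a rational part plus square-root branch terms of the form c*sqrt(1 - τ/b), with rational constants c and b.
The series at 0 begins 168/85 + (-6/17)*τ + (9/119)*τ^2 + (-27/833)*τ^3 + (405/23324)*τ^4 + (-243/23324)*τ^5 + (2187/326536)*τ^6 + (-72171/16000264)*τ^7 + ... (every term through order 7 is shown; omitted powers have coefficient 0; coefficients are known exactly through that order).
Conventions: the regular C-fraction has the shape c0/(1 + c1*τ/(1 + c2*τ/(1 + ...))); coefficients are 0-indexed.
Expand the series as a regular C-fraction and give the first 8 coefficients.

The regular C-fraction coefficients are [168/85, 5/28, 1/28, 9/7, -6/7, -3/56, 27/56, 2/21].

Taylor coefficients (read off): a_0 = 168/85, a_1 = -6/17, a_2 = 9/119, a_3 = -27/833, a_4 = 405/23324, a_5 = -243/23324, a_6 = 2187/326536, a_7 = -72171/16000264.
c0 = a_0 = 168/85. Peel one level at a time: if S = 1 + c*τ/S' with S'(0) = 1, then c is the τ-coefficient of S and S' = c*τ/(S - 1).
S_1 = c0/f = 1 + (5/28)*τ + (-5/784)*τ^2 + ...; c1 = 5/28.
S_2 = c1*τ/(S_1 - 1) = 1 + (1/28)*τ + (-9/196)*τ^2 + ...; c2 = 1/28.
S_3 = c2*τ/(S_2 - 1) = 1 + (9/7)*τ + (54/49)*τ^2 + ...; c3 = 9/7.
S_4 = c3*τ/(S_3 - 1) = 1 + (-6/7)*τ + (-9/196)*τ^2 + ...; c4 = -6/7.
S_5 = c4*τ/(S_4 - 1) = 1 + (-3/56)*τ + (81/3136)*τ^2 + ...; c5 = -3/56.
S_6 = c5*τ/(S_5 - 1) = 1 + (27/56)*τ + (-9/196)*τ^2 + ...; c6 = 27/56.
S_7 = c6*τ/(S_6 - 1) = 1 + (2/21)*τ + ...; c7 = 2/21.


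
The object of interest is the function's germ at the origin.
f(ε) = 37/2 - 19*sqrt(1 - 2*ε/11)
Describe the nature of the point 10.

There is no denominator, hence no pole anywhere.
Branch term sqrt(1 - ε/(11/2)): argument at 10 is -9/11, nonzero, so 10 is not its branch point (a point on a principal cut is still regular for the continued germ).
So the germ continues analytically to 10.

The point is a regular point.


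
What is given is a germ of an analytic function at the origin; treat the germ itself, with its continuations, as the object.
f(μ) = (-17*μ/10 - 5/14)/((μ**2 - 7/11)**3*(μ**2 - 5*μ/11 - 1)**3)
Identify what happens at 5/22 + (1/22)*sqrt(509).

The point is a pole of order 3.

The denominator factor μ**2 - 5*μ/11 - 1 vanishes at 5/22 + (1/22)*sqrt(509) and appears to the power 3; the numerator there equals -229/308 - (17/220)*sqrt(509), nonzero, and no other factor vanishes.
Hence a pole whose order is the multiplicity, 3.


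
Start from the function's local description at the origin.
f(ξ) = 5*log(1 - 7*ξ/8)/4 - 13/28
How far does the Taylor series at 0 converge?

Branch term (5/4)*log(1 - ξ/(8/7)): its argument vanishes at ξ = 8/7, a logarithmic branch point, modulus 8/7.
The radius of convergence is the smallest modulus among the singular points: 8/7.

The radius of convergence is 8/7.


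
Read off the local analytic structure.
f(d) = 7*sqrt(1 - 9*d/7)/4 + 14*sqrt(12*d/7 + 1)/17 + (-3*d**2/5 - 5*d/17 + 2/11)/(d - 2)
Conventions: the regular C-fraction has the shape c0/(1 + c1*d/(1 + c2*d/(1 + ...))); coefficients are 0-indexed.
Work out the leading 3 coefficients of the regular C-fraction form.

Taylor coefficients (expand at 0): a_0 = 1857/748, a_1 = -475/1496, a_2 = -65623/209440.
c0 = a_0 = 1857/748. Peel one level at a time: if S = 1 + c*d/S' with S'(0) = 1, then c is the d-coefficient of S and S' = c*d/(S - 1).
S_1 = c0/f = 1 + (475/3714)*d + (137655661/965565720)*d^2 + ...; c1 = 475/3714.
S_2 = c1*d/(S_1 - 1) = 1 + (-137655661/123490500)*d + ...; c2 = -137655661/123490500.

The regular C-fraction coefficients are [1857/748, 475/3714, -137655661/123490500].


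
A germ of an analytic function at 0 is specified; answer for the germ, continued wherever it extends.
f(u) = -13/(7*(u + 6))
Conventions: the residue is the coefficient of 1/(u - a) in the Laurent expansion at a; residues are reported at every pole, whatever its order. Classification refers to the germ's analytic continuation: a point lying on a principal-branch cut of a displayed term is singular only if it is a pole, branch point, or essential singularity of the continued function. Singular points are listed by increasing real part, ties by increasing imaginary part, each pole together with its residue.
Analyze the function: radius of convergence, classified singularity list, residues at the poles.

Radius of convergence at 0: 6.
At -6: a pole of order 1; residue -13/7.

Denominator factor (u + 6): pole of order 1 at -6, modulus 6.
The radius of convergence is the smallest modulus among the singular points: 6.
At the order-1 pole -6 set g(u) = (u - (-6))*f(u) = -13/7.
Simple pole: residue = g(a) at a = -6, which is -13/7.


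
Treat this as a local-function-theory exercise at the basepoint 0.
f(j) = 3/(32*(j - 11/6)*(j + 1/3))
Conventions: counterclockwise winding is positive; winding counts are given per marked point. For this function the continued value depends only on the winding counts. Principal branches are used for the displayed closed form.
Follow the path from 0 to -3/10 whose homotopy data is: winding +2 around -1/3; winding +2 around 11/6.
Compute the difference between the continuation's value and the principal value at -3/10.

The function is rational, hence single-valued: continuing it around any pole returns the same value, so the difference is 0.

Continued minus principal equals 0.


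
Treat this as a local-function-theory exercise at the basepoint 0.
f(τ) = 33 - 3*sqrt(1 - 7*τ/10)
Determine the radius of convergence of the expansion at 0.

The radius of convergence is 10/7.

Branch term (-3)*sqrt(1 - τ/(10/7)): its argument vanishes at τ = 10/7, a square-root branch point, modulus 10/7.
The radius of convergence is the smallest modulus among the singular points: 10/7.


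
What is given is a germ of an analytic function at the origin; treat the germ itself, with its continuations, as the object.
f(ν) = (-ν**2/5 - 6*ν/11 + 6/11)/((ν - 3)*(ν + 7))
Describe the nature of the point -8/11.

The point is a regular point.

Denominator factors: ν - 3 = -41/11 at ν = -8/11; ν + 7 = 69/11 at ν = -8/11 — none vanishes.
So the germ continues analytically to -8/11.


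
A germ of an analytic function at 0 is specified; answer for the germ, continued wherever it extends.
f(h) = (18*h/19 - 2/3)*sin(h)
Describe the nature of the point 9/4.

The point is a regular point.

There is no denominator, hence no pole anywhere.
The factor sin(h) is entire.
So the germ continues analytically to 9/4.


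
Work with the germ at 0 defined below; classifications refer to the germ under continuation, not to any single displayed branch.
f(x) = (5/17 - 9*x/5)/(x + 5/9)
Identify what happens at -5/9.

The point is a pole of order 1.

The denominator factor x + 5/9 vanishes at -5/9 and appears to the power 1; the numerator there equals 22/17, nonzero, and no other factor vanishes.
Hence a pole whose order is the multiplicity, 1.
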